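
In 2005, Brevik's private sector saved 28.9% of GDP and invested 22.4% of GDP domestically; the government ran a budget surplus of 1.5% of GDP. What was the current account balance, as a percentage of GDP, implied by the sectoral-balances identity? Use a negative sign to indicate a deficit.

By the sectoral-balances identity, CA = (S_private - I) + (T - G).
Private balance = 28.9 - 22.4 = 6.5
Government balance (T - G) = 1.5
CA = 6.5 + 1.5 = 8.0

8.0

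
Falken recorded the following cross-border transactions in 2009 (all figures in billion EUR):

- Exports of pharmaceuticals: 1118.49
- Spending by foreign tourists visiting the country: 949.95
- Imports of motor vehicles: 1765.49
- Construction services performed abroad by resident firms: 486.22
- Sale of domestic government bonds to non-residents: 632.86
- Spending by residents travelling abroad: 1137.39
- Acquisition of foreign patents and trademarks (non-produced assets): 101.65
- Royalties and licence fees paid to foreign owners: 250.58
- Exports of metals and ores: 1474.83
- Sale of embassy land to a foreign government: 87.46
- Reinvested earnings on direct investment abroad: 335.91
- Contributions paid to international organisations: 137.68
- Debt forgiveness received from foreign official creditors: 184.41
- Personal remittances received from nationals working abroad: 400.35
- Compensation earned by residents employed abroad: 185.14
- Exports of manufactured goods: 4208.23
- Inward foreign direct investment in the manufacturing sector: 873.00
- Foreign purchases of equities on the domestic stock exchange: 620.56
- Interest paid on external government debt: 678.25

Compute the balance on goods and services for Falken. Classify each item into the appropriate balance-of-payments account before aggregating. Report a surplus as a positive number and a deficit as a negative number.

Goods: 1474.83 + 1118.49 + 4208.23 - 1765.49 = 5036.06
Services: 949.95 - 1137.39 - 250.58 + 486.22 = 48.20
Trade balance = 5036.06 + 48.20 = 5084.26
(Excluded from the trade balance — financial account: sale of domestic government bonds to non-residents 632.86, inward foreign direct investment in the manufacturing sector 873.00, foreign purchases of equities on the domestic stock exchange 620.56; capital account: acquisition of foreign patents and trademarks (non-produced assets) 101.65, sale of embassy land to a foreign government 87.46, debt forgiveness received from foreign official creditors 184.41; primary income: reinvested earnings on direct investment abroad 335.91, compensation earned by residents employed abroad 185.14, interest paid on external government debt 678.25; secondary income: contributions paid to international organisations 137.68, personal remittances received from nationals working abroad 400.35.)

5084.26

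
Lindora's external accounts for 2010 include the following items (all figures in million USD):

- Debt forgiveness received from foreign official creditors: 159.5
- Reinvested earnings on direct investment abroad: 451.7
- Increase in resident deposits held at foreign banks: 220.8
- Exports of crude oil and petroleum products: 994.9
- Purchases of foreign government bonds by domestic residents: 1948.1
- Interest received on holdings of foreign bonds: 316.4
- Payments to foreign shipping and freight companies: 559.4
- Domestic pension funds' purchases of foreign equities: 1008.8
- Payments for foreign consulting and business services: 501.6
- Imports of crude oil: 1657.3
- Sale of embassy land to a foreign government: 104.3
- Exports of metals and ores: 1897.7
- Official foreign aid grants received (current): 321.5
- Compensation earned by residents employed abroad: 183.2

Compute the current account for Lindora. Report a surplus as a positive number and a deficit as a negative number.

Goods: 994.9 + 1897.7 - 1657.3 = 1235.3
Services: -501.6 - 559.4 = -1061.0
Primary income: 183.2 + 451.7 + 316.4 = 951.3
Secondary income: 321.5
Current account = 1235.3 + (-1061.0) + 951.3 + 321.5 = 1447.1
(Excluded from the current account — capital account: debt forgiveness received from foreign official creditors 159.5, sale of embassy land to a foreign government 104.3; financial account: increase in resident deposits held at foreign banks 220.8, purchases of foreign government bonds by domestic residents 1948.1, domestic pension funds' purchases of foreign equities 1008.8.)

1447.1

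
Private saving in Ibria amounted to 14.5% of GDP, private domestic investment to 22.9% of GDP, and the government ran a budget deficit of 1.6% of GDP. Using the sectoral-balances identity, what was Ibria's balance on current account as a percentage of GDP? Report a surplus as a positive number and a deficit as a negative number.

By the sectoral-balances identity, CA = (S_private - I) + (T - G).
Private balance = 14.5 - 22.9 = -8.4
Government balance (T - G) = -1.6
CA = -8.4 + (-1.6) = -10.0

-10.0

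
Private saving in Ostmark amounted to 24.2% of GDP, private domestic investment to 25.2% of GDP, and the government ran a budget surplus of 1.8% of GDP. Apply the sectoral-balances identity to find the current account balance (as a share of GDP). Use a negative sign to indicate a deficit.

By the sectoral-balances identity, CA = (S_private - I) + (T - G).
Private balance = 24.2 - 25.2 = -1.0
Government balance (T - G) = 1.8
CA = -1.0 + 1.8 = 0.8

0.8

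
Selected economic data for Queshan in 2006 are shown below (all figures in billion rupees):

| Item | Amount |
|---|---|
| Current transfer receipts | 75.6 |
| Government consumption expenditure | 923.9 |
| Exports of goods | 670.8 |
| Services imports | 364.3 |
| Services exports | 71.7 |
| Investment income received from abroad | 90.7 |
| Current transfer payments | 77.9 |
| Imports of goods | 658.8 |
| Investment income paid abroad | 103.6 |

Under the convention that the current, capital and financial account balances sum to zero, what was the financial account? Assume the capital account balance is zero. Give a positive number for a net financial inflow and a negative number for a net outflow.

Goods balance = 670.8 - 658.8 = 12.0
Services balance = 71.7 - 364.3 = -292.6
Trade balance (goods + services) = 12.0 + (-292.6) = -280.6
Net primary income = 90.7 - 103.6 = -12.9
Net secondary income = 75.6 - 77.9 = -2.3
Current account = -280.6 + (-12.9) + (-2.3) = -295.8
Financial account = -(-295.8) = 295.8

295.8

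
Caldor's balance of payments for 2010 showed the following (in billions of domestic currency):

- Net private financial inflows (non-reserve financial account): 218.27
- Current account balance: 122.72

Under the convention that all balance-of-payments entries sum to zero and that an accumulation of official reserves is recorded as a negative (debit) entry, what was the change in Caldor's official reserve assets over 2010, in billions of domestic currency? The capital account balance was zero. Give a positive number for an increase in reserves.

340.99

Official reserve transactions balance = -(122.72 + 218.27) = -340.99
An accumulation of reserves is recorded as a debit (negative entry), so the change in the stock of reserves is the negative of that balance.
Change in official reserves = -(-340.99) = 340.99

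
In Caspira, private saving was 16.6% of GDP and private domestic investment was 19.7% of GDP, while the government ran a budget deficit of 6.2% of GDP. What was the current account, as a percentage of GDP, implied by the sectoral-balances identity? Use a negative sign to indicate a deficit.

-9.3

By the sectoral-balances identity, CA = (S_private - I) + (T - G).
Private balance = 16.6 - 19.7 = -3.1
Government balance (T - G) = -6.2
CA = -3.1 + (-6.2) = -9.3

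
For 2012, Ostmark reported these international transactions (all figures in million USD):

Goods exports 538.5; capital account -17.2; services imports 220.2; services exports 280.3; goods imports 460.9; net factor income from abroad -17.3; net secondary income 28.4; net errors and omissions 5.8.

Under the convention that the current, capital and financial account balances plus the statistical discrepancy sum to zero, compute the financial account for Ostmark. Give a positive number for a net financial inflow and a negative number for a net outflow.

-137.4

Goods balance = 538.5 - 460.9 = 77.6
Services balance = 280.3 - 220.2 = 60.1
Trade balance (goods + services) = 77.6 + 60.1 = 137.7
Net primary income = -17.3
Net secondary income = 28.4
Current account = 137.7 + (-17.3) + 28.4 = 148.8
Financial account = -(148.8 + (-17.2) + 5.8) = -137.4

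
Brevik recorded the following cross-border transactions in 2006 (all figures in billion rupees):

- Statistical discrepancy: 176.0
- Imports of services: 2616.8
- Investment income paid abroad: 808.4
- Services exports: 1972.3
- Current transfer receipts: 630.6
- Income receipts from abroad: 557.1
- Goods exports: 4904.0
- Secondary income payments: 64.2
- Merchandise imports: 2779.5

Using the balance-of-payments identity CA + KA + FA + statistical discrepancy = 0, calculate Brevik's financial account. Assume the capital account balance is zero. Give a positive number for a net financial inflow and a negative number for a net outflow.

-1971.1

Goods balance = 4904.0 - 2779.5 = 2124.5
Services balance = 1972.3 - 2616.8 = -644.5
Trade balance (goods + services) = 2124.5 + (-644.5) = 1480.0
Net primary income = 557.1 - 808.4 = -251.3
Net secondary income = 630.6 - 64.2 = 566.4
Current account = 1480.0 + (-251.3) + 566.4 = 1795.1
Financial account = -(1795.1 + 176.0) = -1971.1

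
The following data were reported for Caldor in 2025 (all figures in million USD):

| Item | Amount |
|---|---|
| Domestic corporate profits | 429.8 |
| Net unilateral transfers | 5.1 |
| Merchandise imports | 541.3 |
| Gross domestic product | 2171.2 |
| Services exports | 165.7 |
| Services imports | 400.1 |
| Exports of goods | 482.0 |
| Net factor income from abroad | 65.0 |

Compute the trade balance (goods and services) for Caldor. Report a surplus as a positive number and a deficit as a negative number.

Goods balance = 482.0 - 541.3 = -59.3
Services balance = 165.7 - 400.1 = -234.4
Trade balance (goods + services) = -59.3 + (-234.4) = -293.7

-293.7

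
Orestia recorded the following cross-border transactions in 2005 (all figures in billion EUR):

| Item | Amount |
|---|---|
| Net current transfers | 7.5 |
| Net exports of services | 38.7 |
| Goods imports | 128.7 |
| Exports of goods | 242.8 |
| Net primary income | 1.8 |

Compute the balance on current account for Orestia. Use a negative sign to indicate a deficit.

162.1

Goods balance = 242.8 - 128.7 = 114.1
Services balance = 38.7
Trade balance (goods + services) = 114.1 + 38.7 = 152.8
Net primary income = 1.8
Net secondary income = 7.5
Current account = 152.8 + 1.8 + 7.5 = 162.1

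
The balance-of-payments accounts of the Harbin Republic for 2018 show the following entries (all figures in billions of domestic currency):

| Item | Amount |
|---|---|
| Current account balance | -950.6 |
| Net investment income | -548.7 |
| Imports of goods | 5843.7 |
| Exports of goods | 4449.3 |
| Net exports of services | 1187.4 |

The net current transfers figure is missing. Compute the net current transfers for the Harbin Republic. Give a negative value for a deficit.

-194.9

Current account = goods balance + services balance + net primary income + net secondary income
Sum of the known components = -755.7
Net current transfers = CA - (known components) = -950.6 - (-755.7) = -194.9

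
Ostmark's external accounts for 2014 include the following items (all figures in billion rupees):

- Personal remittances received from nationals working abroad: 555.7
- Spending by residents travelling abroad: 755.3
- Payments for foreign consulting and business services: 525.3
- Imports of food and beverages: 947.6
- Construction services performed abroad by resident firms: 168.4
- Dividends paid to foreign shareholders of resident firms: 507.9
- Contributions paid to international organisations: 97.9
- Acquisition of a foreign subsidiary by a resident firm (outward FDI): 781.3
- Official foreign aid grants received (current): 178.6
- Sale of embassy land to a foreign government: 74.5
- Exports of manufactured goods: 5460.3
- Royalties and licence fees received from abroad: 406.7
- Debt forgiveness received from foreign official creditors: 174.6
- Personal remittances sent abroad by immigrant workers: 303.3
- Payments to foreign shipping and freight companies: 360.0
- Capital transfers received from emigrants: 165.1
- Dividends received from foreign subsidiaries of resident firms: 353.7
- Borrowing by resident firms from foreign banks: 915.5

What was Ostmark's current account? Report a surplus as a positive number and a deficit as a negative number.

Goods: 5460.3 - 947.6 = 4512.7
Services: -360.0 - 755.3 - 525.3 + 406.7 + 168.4 = -1065.5
Primary income: -507.9 + 353.7 = -154.2
Secondary income: -303.3 - 97.9 + 178.6 + 555.7 = 333.1
Current account = 4512.7 + (-1065.5) + (-154.2) + 333.1 = 3626.1
(Excluded from the current account — financial account: acquisition of a foreign subsidiary by a resident firm (outward FDI) 781.3, borrowing by resident firms from foreign banks 915.5; capital account: sale of embassy land to a foreign government 74.5, debt forgiveness received from foreign official creditors 174.6, capital transfers received from emigrants 165.1.)

3626.1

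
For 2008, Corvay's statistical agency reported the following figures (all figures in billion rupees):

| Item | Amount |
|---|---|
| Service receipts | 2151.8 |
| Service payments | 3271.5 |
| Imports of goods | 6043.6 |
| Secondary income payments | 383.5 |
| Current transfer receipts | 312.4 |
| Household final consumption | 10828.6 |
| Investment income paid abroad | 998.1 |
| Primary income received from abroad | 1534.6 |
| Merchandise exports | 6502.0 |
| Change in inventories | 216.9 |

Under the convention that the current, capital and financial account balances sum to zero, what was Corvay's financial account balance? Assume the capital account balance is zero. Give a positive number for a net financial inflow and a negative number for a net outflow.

Goods balance = 6502.0 - 6043.6 = 458.4
Services balance = 2151.8 - 3271.5 = -1119.7
Trade balance (goods + services) = 458.4 + (-1119.7) = -661.3
Net primary income = 1534.6 - 998.1 = 536.5
Net secondary income = 312.4 - 383.5 = -71.1
Current account = -661.3 + 536.5 + (-71.1) = -195.9
Financial account = -(-195.9) = 195.9

195.9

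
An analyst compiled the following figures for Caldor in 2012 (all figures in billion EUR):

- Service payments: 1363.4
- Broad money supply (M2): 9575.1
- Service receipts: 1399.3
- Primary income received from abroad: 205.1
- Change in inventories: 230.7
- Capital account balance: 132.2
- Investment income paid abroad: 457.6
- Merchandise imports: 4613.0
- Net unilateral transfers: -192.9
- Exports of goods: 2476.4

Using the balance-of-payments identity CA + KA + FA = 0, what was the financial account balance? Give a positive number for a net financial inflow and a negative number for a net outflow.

2413.9

Goods balance = 2476.4 - 4613.0 = -2136.6
Services balance = 1399.3 - 1363.4 = 35.9
Trade balance (goods + services) = -2136.6 + 35.9 = -2100.7
Net primary income = 205.1 - 457.6 = -252.5
Net secondary income = -192.9
Current account = -2100.7 + (-252.5) + (-192.9) = -2546.1
Financial account = -(-2546.1 + 132.2) = 2413.9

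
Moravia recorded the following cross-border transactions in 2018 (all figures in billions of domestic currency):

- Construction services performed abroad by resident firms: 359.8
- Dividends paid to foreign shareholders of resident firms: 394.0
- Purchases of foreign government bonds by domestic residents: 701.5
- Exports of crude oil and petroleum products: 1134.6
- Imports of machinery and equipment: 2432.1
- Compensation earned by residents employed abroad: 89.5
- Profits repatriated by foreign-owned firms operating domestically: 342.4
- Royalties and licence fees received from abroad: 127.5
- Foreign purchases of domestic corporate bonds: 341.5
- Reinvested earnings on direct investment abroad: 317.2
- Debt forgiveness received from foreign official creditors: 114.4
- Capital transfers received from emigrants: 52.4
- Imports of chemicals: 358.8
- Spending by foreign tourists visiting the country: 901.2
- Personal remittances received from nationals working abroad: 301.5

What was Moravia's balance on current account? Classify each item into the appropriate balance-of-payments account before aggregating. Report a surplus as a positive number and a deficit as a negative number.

-296.0

Goods: 1134.6 - 2432.1 - 358.8 = -1656.3
Services: 127.5 + 901.2 + 359.8 = 1388.5
Primary income: 317.2 + 89.5 - 342.4 - 394.0 = -329.7
Secondary income: 301.5
Current account = (-1656.3) + 1388.5 + (-329.7) + 301.5 = -296.0
(Excluded from the current account — financial account: purchases of foreign government bonds by domestic residents 701.5, foreign purchases of domestic corporate bonds 341.5; capital account: debt forgiveness received from foreign official creditors 114.4, capital transfers received from emigrants 52.4.)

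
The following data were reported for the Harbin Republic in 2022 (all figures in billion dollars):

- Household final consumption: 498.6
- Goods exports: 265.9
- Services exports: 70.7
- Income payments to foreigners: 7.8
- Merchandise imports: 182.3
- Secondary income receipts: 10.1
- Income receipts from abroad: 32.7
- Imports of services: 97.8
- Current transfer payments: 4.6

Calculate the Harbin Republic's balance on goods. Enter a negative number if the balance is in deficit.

Goods balance = 265.9 - 182.3 = 83.6

83.6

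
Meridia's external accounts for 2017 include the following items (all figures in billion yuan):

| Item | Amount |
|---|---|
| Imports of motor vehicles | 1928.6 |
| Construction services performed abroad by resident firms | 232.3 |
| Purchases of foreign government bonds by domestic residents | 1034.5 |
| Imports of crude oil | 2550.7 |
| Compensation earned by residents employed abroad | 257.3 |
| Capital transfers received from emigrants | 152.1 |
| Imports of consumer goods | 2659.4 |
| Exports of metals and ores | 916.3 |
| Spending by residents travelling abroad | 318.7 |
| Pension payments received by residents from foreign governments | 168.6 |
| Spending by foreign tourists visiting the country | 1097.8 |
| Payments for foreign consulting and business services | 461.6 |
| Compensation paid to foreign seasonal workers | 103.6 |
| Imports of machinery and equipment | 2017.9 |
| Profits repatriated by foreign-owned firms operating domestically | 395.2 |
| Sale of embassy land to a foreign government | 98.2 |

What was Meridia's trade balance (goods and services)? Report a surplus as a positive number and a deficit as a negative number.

-7690.5

Goods: -2017.9 - 2659.4 + 916.3 - 2550.7 - 1928.6 = -8240.3
Services: -461.6 + 1097.8 - 318.7 + 232.3 = 549.8
Trade balance = -8240.3 + 549.8 = -7690.5
(Excluded from the trade balance — financial account: purchases of foreign government bonds by domestic residents 1034.5; primary income: compensation earned by residents employed abroad 257.3, compensation paid to foreign seasonal workers 103.6, profits repatriated by foreign-owned firms operating domestically 395.2; capital account: capital transfers received from emigrants 152.1, sale of embassy land to a foreign government 98.2; secondary income: pension payments received by residents from foreign governments 168.6.)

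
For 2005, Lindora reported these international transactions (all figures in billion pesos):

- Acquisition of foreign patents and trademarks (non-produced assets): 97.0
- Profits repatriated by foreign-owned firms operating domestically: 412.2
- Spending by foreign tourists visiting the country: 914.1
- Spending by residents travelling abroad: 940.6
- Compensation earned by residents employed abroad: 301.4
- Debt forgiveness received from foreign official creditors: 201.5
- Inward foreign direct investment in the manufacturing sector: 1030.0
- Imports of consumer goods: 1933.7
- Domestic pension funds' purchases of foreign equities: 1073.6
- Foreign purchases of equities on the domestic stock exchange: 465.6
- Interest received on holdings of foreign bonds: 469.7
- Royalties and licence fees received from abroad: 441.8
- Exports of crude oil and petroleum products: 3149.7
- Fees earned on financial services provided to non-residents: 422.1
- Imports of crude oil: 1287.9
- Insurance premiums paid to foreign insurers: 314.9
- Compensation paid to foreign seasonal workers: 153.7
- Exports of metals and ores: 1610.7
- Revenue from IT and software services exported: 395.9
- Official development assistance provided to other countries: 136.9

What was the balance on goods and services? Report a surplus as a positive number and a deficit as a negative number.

Goods: -1287.9 + 1610.7 - 1933.7 + 3149.7 = 1538.8
Services: -940.6 + 914.1 + 441.8 + 395.9 + 422.1 - 314.9 = 918.4
Trade balance = 1538.8 + 918.4 = 2457.2
(Excluded from the trade balance — capital account: acquisition of foreign patents and trademarks (non-produced assets) 97.0, debt forgiveness received from foreign official creditors 201.5; primary income: profits repatriated by foreign-owned firms operating domestically 412.2, compensation earned by residents employed abroad 301.4, interest received on holdings of foreign bonds 469.7, compensation paid to foreign seasonal workers 153.7; financial account: inward foreign direct investment in the manufacturing sector 1030.0, domestic pension funds' purchases of foreign equities 1073.6, foreign purchases of equities on the domestic stock exchange 465.6; secondary income: official development assistance provided to other countries 136.9.)

2457.2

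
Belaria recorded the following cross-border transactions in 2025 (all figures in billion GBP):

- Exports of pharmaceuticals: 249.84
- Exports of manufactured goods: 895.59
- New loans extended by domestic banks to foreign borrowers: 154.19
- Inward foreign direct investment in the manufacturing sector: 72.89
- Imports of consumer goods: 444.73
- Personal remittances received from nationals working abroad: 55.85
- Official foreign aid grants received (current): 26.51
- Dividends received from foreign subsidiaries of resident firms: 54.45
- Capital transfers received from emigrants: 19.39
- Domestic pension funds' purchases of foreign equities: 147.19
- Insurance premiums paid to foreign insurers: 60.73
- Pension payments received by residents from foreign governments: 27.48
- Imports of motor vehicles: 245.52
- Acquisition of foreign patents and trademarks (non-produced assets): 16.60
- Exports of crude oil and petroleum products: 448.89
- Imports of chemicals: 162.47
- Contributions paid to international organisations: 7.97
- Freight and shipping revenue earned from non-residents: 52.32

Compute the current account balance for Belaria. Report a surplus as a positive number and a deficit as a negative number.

889.51

Goods: -245.52 - 444.73 - 162.47 + 895.59 + 249.84 + 448.89 = 741.60
Services: 52.32 - 60.73 = -8.41
Primary income: 54.45
Secondary income: 27.48 + 55.85 + 26.51 - 7.97 = 101.87
Current account = 741.60 + (-8.41) + 54.45 + 101.87 = 889.51
(Excluded from the current account — financial account: new loans extended by domestic banks to foreign borrowers 154.19, inward foreign direct investment in the manufacturing sector 72.89, domestic pension funds' purchases of foreign equities 147.19; capital account: capital transfers received from emigrants 19.39, acquisition of foreign patents and trademarks (non-produced assets) 16.60.)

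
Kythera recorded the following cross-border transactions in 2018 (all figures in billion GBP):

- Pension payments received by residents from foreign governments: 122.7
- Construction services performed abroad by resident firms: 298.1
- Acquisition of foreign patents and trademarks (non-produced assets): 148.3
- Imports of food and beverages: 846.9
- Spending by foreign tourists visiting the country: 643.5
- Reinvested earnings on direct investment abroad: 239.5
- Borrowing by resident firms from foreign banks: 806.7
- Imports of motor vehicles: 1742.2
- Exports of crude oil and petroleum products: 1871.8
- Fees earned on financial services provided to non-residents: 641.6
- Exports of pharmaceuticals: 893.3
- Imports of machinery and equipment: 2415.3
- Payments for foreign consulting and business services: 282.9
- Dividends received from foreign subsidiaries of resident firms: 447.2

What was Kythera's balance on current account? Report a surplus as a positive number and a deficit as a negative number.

Goods: 893.3 - 2415.3 + 1871.8 - 1742.2 - 846.9 = -2239.3
Services: -282.9 + 641.6 + 298.1 + 643.5 = 1300.3
Primary income: 447.2 + 239.5 = 686.7
Secondary income: 122.7
Current account = (-2239.3) + 1300.3 + 686.7 + 122.7 = -129.6
(Excluded from the current account — capital account: acquisition of foreign patents and trademarks (non-produced assets) 148.3; financial account: borrowing by resident firms from foreign banks 806.7.)

-129.6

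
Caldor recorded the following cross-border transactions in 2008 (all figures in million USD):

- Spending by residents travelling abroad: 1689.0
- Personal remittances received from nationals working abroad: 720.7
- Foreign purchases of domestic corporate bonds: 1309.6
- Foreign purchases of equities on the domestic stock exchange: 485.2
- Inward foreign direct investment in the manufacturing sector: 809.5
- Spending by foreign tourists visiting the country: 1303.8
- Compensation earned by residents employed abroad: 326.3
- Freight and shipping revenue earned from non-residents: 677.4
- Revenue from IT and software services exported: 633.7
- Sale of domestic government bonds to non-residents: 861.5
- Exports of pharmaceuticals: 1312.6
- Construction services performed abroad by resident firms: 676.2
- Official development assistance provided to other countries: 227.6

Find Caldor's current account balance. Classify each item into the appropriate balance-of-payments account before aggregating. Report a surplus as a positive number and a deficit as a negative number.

3734.1

Goods: 1312.6
Services: 676.2 + 633.7 + 677.4 - 1689.0 + 1303.8 = 1602.1
Primary income: 326.3
Secondary income: 720.7 - 227.6 = 493.1
Current account = 1312.6 + 1602.1 + 326.3 + 493.1 = 3734.1
(Excluded from the current account — financial account: foreign purchases of domestic corporate bonds 1309.6, foreign purchases of equities on the domestic stock exchange 485.2, inward foreign direct investment in the manufacturing sector 809.5, sale of domestic government bonds to non-residents 861.5.)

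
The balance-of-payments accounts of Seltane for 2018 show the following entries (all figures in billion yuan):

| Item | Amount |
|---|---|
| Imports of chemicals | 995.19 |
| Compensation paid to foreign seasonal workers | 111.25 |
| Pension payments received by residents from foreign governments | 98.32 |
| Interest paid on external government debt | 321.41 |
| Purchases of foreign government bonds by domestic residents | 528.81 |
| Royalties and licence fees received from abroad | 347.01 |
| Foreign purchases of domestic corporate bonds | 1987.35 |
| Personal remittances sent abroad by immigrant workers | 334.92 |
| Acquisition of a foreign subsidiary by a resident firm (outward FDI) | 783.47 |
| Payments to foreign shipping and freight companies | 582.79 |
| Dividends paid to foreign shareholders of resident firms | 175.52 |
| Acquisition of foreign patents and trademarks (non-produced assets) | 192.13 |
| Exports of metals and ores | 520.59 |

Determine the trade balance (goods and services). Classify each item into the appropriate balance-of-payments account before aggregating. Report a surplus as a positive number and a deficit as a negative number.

Goods: -995.19 + 520.59 = -474.60
Services: -582.79 + 347.01 = -235.78
Trade balance = -474.60 + (-235.78) = -710.38
(Excluded from the trade balance — primary income: compensation paid to foreign seasonal workers 111.25, interest paid on external government debt 321.41, dividends paid to foreign shareholders of resident firms 175.52; secondary income: pension payments received by residents from foreign governments 98.32, personal remittances sent abroad by immigrant workers 334.92; financial account: purchases of foreign government bonds by domestic residents 528.81, foreign purchases of domestic corporate bonds 1987.35, acquisition of a foreign subsidiary by a resident firm (outward FDI) 783.47; capital account: acquisition of foreign patents and trademarks (non-produced assets) 192.13.)

-710.38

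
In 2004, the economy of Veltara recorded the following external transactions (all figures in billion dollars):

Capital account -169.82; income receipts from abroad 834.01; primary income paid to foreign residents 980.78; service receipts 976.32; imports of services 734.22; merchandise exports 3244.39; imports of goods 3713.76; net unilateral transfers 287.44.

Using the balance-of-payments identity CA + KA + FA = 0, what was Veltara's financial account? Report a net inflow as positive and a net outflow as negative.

Goods balance = 3244.39 - 3713.76 = -469.37
Services balance = 976.32 - 734.22 = 242.10
Trade balance (goods + services) = -469.37 + 242.10 = -227.27
Net primary income = 834.01 - 980.78 = -146.77
Net secondary income = 287.44
Current account = -227.27 + (-146.77) + 287.44 = -86.60
Financial account = -(-86.60 + (-169.82)) = 256.42

256.42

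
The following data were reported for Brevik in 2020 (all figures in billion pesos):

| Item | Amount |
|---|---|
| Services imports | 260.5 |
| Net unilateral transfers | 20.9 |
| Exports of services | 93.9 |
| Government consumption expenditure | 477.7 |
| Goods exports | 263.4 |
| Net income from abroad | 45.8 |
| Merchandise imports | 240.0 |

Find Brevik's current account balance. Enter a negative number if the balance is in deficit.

Goods balance = 263.4 - 240.0 = 23.4
Services balance = 93.9 - 260.5 = -166.6
Trade balance (goods + services) = 23.4 + (-166.6) = -143.2
Net primary income = 45.8
Net secondary income = 20.9
Current account = -143.2 + 45.8 + 20.9 = -76.5

-76.5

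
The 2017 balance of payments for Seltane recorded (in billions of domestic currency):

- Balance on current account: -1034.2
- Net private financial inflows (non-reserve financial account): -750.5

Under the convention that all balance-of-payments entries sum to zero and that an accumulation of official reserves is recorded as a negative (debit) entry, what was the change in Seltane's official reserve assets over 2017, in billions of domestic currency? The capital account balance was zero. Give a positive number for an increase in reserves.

-1784.7

Official reserve transactions balance = -((-1034.2) + (-750.5)) = 1784.7
An accumulation of reserves is recorded as a debit (negative entry), so the change in the stock of reserves is the negative of that balance.
Change in official reserves = -(1784.7) = -1784.7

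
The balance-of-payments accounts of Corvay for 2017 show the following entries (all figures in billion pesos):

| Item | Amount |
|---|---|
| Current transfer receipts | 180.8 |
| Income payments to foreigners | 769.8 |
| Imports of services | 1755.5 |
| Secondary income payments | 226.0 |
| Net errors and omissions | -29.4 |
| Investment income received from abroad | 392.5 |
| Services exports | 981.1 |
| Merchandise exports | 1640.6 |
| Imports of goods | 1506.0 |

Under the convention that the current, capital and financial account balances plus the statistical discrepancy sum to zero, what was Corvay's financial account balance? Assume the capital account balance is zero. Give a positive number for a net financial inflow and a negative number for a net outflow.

1091.7

Goods balance = 1640.6 - 1506.0 = 134.6
Services balance = 981.1 - 1755.5 = -774.4
Trade balance (goods + services) = 134.6 + (-774.4) = -639.8
Net primary income = 392.5 - 769.8 = -377.3
Net secondary income = 180.8 - 226.0 = -45.2
Current account = -639.8 + (-377.3) + (-45.2) = -1062.3
Financial account = -(-1062.3 + (-29.4)) = 1091.7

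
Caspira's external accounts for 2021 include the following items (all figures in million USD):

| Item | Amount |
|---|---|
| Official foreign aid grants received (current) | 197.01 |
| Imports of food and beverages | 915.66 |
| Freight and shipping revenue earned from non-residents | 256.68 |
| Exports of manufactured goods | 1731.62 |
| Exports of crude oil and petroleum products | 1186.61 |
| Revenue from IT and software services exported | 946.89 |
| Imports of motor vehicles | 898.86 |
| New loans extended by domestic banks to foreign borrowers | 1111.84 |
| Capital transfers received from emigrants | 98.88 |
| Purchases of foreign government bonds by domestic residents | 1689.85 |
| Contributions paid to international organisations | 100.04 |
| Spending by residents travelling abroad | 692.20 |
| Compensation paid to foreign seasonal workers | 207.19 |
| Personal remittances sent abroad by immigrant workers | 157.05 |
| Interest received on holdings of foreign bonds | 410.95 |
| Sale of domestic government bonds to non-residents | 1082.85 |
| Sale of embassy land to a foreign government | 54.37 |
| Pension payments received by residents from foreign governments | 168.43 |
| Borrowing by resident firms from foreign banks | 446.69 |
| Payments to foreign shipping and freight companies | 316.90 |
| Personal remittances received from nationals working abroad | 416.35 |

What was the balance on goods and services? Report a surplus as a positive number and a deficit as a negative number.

Goods: -915.66 + 1186.61 - 898.86 + 1731.62 = 1103.71
Services: -316.90 - 692.20 + 256.68 + 946.89 = 194.47
Trade balance = 1103.71 + 194.47 = 1298.18
(Excluded from the trade balance — secondary income: official foreign aid grants received (current) 197.01, contributions paid to international organisations 100.04, personal remittances sent abroad by immigrant workers 157.05, pension payments received by residents from foreign governments 168.43, personal remittances received from nationals working abroad 416.35; financial account: new loans extended by domestic banks to foreign borrowers 1111.84, purchases of foreign government bonds by domestic residents 1689.85, sale of domestic government bonds to non-residents 1082.85, borrowing by resident firms from foreign banks 446.69; capital account: capital transfers received from emigrants 98.88, sale of embassy land to a foreign government 54.37; primary income: compensation paid to foreign seasonal workers 207.19, interest received on holdings of foreign bonds 410.95.)

1298.18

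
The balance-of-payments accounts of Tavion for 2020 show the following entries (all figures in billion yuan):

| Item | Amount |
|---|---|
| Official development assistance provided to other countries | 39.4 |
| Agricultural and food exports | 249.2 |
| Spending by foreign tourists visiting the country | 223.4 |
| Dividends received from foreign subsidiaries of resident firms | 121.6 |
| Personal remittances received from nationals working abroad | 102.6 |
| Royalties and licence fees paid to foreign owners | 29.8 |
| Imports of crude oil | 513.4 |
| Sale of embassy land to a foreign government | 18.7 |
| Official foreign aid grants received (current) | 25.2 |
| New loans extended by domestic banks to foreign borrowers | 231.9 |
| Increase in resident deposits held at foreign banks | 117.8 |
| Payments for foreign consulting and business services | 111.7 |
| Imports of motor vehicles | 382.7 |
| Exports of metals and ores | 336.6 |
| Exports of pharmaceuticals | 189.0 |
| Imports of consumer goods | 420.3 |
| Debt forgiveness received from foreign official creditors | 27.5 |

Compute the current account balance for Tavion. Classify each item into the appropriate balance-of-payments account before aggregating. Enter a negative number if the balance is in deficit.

Goods: 189.0 - 513.4 - 420.3 + 336.6 + 249.2 - 382.7 = -541.6
Services: 223.4 - 111.7 - 29.8 = 81.9
Primary income: 121.6
Secondary income: 25.2 + 102.6 - 39.4 = 88.4
Current account = (-541.6) + 81.9 + 121.6 + 88.4 = -249.7
(Excluded from the current account — capital account: sale of embassy land to a foreign government 18.7, debt forgiveness received from foreign official creditors 27.5; financial account: new loans extended by domestic banks to foreign borrowers 231.9, increase in resident deposits held at foreign banks 117.8.)

-249.7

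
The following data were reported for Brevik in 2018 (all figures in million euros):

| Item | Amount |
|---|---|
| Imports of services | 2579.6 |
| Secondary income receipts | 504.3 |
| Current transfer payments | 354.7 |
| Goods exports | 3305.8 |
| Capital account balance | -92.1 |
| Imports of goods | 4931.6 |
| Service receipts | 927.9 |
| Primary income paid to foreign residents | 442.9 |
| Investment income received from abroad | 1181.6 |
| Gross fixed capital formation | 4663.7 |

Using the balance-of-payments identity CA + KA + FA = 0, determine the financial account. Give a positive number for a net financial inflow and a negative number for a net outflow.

2481.3

Goods balance = 3305.8 - 4931.6 = -1625.8
Services balance = 927.9 - 2579.6 = -1651.7
Trade balance (goods + services) = -1625.8 + (-1651.7) = -3277.5
Net primary income = 1181.6 - 442.9 = 738.7
Net secondary income = 504.3 - 354.7 = 149.6
Current account = -3277.5 + 738.7 + 149.6 = -2389.2
Financial account = -(-2389.2 + (-92.1)) = 2481.3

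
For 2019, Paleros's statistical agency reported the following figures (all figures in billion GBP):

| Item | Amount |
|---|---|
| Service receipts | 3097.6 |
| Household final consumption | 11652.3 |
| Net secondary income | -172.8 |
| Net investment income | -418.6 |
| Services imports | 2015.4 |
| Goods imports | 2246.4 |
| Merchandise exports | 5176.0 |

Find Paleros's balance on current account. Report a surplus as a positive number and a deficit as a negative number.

Goods balance = 5176.0 - 2246.4 = 2929.6
Services balance = 3097.6 - 2015.4 = 1082.2
Trade balance (goods + services) = 2929.6 + 1082.2 = 4011.8
Net primary income = -418.6
Net secondary income = -172.8
Current account = 4011.8 + (-418.6) + (-172.8) = 3420.4

3420.4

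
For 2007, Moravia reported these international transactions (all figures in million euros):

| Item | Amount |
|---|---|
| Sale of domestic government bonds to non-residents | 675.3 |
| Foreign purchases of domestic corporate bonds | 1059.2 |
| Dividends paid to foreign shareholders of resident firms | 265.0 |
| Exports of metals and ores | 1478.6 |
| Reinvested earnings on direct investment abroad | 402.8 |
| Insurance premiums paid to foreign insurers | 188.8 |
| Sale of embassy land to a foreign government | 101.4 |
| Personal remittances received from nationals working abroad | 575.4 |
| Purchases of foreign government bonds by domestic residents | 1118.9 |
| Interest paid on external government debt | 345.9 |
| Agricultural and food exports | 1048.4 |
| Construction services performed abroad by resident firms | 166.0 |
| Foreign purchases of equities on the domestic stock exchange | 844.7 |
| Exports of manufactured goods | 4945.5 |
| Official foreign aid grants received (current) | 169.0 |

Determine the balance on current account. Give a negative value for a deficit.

Goods: 4945.5 + 1478.6 + 1048.4 = 7472.5
Services: 166.0 - 188.8 = -22.8
Primary income: -345.9 + 402.8 - 265.0 = -208.1
Secondary income: 575.4 + 169.0 = 744.4
Current account = 7472.5 + (-22.8) + (-208.1) + 744.4 = 7986.0
(Excluded from the current account — financial account: sale of domestic government bonds to non-residents 675.3, foreign purchases of domestic corporate bonds 1059.2, purchases of foreign government bonds by domestic residents 1118.9, foreign purchases of equities on the domestic stock exchange 844.7; capital account: sale of embassy land to a foreign government 101.4.)

7986.0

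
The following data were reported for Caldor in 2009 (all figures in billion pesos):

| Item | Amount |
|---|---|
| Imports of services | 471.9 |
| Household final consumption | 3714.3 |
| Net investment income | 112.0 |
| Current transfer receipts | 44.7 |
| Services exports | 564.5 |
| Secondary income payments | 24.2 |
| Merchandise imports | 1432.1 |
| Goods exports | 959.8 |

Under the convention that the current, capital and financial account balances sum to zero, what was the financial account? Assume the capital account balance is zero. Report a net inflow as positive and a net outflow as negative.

Goods balance = 959.8 - 1432.1 = -472.3
Services balance = 564.5 - 471.9 = 92.6
Trade balance (goods + services) = -472.3 + 92.6 = -379.7
Net primary income = 112.0
Net secondary income = 44.7 - 24.2 = 20.5
Current account = -379.7 + 112.0 + 20.5 = -247.2
Financial account = -(-247.2) = 247.2

247.2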